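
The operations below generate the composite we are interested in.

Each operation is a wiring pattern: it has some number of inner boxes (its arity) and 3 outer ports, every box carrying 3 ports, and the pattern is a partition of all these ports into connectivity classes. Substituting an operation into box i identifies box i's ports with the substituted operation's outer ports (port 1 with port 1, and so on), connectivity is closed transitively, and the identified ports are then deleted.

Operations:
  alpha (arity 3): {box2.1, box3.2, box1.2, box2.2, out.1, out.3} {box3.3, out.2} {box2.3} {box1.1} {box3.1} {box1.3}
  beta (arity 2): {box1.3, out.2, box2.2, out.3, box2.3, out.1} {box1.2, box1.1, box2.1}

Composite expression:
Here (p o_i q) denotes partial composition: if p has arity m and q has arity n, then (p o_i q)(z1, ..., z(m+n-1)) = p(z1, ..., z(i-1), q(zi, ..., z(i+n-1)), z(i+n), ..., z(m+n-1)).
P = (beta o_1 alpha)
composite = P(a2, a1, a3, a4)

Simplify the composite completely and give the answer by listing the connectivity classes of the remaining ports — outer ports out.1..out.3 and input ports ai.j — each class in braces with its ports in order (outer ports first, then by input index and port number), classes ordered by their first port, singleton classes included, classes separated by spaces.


{out.1, out.2, out.3, a1.1, a1.2, a2.2, a3.2, a3.3, a4.1, a4.2, a4.3} {a1.3} {a2.1} {a2.3} {a3.1}

After gluing at beta, chains via deleted ports link the a-ports.
after alpha, the pattern on (a2, a1, a3) reads {out.1, out.3, a1.1, a1.2, a2.2, a3.2} {out.2, a3.3} {a1.3} {a2.1} {a2.3} {a3.1} (out.j = its outer ports)
after beta, the pattern on (a2, a1, a3, a4) reads {out.1, out.2, out.3, a1.1, a1.2, a2.2, a3.2, a3.3, a4.1, a4.2, a4.3} {a1.3} {a2.1} {a2.3} {a3.1} (out.j = its outer ports)


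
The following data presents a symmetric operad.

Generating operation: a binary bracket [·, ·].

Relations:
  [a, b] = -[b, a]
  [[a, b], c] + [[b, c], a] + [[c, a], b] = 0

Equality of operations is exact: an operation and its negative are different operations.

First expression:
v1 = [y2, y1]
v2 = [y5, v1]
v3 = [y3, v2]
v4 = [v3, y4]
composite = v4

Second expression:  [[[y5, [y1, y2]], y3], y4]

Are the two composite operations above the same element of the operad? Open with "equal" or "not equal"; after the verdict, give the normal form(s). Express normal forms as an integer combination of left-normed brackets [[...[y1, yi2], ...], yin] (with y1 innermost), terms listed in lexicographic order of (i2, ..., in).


The first composite normalizes to -[[[[y1, y2], y5], y3], y4]
The second composite normalizes to -[[[[y1, y2], y5], y3], y4]
One common form — equal.

equal; both compose to -[[[[y1, y2], y5], y3], y4]


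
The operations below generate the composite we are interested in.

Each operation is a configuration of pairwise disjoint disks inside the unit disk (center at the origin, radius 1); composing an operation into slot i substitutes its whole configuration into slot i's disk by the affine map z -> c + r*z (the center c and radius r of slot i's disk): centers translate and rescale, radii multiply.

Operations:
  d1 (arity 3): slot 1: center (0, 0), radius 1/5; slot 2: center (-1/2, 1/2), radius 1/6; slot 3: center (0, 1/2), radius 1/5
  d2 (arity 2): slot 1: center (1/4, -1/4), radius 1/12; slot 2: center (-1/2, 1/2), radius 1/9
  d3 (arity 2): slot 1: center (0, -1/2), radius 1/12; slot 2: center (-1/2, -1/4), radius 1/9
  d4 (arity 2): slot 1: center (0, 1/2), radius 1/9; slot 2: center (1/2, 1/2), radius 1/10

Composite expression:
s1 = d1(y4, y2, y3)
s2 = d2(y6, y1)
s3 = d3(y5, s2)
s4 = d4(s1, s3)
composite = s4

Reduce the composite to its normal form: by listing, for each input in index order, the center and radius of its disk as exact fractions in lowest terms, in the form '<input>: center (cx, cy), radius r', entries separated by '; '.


Below d4, radii multiply path by path; the y-disk centers shift.
y4 passes through 2 substitutions, ending at center (0, 1/2), radius 1/45
y2 passes through 2 substitutions, ending at center (-1/18, 5/9), radius 1/54
y3 passes through 2 substitutions, ending at center (0, 5/9), radius 1/45
y5 passes through 2 substitutions, ending at center (1/2, 9/20), radius 1/120
y6 passes through 3 substitutions, ending at center (163/360, 17/36), radius 1/1080
y1 passes through 3 substitutions, ending at center (4/9, 173/360), radius 1/810

y1: center (4/9, 173/360), radius 1/810; y2: center (-1/18, 5/9), radius 1/54; y3: center (0, 5/9), radius 1/45; y4: center (0, 1/2), radius 1/45; y5: center (1/2, 9/20), radius 1/120; y6: center (163/360, 17/36), radius 1/1080


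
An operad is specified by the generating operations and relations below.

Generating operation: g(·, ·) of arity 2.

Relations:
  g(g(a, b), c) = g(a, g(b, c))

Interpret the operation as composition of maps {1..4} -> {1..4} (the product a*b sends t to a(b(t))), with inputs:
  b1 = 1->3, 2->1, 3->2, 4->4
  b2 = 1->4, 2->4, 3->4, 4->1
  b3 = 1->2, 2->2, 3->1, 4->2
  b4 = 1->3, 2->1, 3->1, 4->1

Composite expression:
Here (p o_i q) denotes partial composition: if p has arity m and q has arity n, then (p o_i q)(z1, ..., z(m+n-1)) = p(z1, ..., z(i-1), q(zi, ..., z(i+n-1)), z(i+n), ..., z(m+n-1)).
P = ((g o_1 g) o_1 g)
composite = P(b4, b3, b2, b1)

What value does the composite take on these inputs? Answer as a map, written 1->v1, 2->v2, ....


1->1, 2->1, 3->1, 4->1

g(b4, b3) = 1->1, 2->1, 3->3, 4->1
g(g(b4, b3), b2) = 1->1, 2->1, 3->1, 4->1
g(g(g(b4, b3), b2), b1) = 1->1, 2->1, 3->1, 4->1


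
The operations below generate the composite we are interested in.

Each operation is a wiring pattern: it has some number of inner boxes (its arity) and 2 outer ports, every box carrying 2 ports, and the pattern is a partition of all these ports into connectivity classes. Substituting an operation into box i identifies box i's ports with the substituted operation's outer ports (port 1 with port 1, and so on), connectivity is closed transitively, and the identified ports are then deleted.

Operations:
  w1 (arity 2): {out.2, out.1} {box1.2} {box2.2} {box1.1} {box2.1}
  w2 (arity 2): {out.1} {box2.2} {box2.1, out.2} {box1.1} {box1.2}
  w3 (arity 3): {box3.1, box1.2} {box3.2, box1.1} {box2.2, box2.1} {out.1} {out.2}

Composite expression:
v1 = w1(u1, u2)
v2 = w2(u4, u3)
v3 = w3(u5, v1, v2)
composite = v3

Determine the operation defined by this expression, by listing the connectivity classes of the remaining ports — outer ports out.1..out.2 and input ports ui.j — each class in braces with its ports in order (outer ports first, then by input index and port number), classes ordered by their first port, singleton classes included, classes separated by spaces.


{out.1} {out.2} {u1.1} {u1.2} {u2.1} {u2.2} {u3.1, u5.1} {u3.2} {u4.1} {u4.2} {u5.2}

After gluing at w3, chains via deleted ports link the u-ports.
stage w1: inputs (u1, u2), connectivity {out.1, out.2} {u1.1} {u1.2} {u2.1} {u2.2}, out.j its boundary
stage w2: inputs (u4, u3), connectivity {out.1} {out.2, u3.1} {u3.2} {u4.1} {u4.2}, out.j its boundary
stage w3: inputs (u5, u1, u2, u4, u3), connectivity {out.1} {out.2} {u1.1} {u1.2} {u2.1} {u2.2} {u3.1, u5.1} {u3.2} {u4.1} {u4.2} {u5.2}, out.j its boundary


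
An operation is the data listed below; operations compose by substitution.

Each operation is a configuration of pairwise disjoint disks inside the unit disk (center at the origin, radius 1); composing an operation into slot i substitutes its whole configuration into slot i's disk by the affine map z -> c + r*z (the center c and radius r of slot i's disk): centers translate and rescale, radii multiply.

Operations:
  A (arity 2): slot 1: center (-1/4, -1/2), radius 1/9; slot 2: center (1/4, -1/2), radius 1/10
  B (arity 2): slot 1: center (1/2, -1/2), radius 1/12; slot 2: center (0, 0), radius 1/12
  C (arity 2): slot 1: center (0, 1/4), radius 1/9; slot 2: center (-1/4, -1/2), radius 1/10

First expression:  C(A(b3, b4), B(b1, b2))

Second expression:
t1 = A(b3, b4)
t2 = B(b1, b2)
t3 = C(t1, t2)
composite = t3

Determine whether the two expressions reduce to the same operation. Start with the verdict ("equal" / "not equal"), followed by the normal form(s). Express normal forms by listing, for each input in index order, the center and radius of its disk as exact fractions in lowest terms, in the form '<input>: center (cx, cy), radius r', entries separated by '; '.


equal: each reduces to b1: center (-1/5, -11/20), radius 1/120; b2: center (-1/4, -1/2), radius 1/120; b3: center (-1/36, 7/36), radius 1/81; b4: center (1/36, 7/36), radius 1/90

The first expression, normalized: b1: center (-1/5, -11/20), radius 1/120; b2: center (-1/4, -1/2), radius 1/120; b3: center (-1/36, 7/36), radius 1/81; b4: center (1/36, 7/36), radius 1/90
The second expression, normalized: b1: center (-1/5, -11/20), radius 1/120; b2: center (-1/4, -1/2), radius 1/120; b3: center (-1/36, 7/36), radius 1/81; b4: center (1/36, 7/36), radius 1/90
One common form — equal.


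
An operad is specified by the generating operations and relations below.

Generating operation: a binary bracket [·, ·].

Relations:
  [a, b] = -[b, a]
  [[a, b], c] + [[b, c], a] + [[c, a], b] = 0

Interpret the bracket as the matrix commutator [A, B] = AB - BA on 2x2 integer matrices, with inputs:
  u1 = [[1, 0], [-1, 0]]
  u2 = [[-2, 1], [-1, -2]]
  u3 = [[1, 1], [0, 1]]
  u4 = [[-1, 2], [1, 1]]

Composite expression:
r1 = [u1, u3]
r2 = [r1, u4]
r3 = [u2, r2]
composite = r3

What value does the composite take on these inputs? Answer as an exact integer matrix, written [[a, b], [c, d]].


[u1, u3] = [[1, 1], [0, -1]]
[[u1, u3], u4] = [[1, 6], [-2, -1]]
[u2, [[u1, u3], u4]] = [[4, -2], [-2, -4]]

[[4, -2], [-2, -4]]


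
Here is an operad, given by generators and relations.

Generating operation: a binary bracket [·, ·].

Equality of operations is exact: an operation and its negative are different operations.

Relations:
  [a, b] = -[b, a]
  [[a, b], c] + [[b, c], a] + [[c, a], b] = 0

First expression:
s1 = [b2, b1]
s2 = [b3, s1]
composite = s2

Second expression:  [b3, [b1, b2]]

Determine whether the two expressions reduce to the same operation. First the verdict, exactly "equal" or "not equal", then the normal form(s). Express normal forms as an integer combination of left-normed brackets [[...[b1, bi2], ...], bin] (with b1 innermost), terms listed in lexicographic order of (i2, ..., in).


not equal; first: [[b1, b2], b3]; second: -[[b1, b2], b3]

Reducing the first expression gives [[b1, b2], b3]
Reducing the second expression gives -[[b1, b2], b3]
The normal forms differ: not equal.


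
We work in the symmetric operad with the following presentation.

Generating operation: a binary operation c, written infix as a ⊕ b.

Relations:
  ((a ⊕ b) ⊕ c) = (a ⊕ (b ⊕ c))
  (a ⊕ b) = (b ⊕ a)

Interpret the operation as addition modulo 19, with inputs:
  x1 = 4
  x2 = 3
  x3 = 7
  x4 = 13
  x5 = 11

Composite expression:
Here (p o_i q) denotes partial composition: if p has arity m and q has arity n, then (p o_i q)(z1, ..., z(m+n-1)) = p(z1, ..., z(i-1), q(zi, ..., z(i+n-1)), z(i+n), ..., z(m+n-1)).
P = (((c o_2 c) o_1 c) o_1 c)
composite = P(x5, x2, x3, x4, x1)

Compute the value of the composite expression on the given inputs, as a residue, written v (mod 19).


(x5 ⊕ x2) = 14
((x5 ⊕ x2) ⊕ x3) = 2
(x4 ⊕ x1) = 17
(((x5 ⊕ x2) ⊕ x3) ⊕ (x4 ⊕ x1)) = 0

0 (mod 19)


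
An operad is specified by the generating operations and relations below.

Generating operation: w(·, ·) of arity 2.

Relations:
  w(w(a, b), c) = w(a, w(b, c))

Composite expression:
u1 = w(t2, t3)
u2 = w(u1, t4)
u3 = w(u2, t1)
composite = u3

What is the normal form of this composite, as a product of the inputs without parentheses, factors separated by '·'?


t2 · t3 · t4 · t1

Associativity of w dissolves the nesting; only the t-input order survives.
w(t2, t3) linearizes to t2 · t3
w(w(t2, t3), t4) linearizes to t2 · t3 · t4
w(w(w(t2, t3), t4), t1) linearizes to t2 · t3 · t4 · t1


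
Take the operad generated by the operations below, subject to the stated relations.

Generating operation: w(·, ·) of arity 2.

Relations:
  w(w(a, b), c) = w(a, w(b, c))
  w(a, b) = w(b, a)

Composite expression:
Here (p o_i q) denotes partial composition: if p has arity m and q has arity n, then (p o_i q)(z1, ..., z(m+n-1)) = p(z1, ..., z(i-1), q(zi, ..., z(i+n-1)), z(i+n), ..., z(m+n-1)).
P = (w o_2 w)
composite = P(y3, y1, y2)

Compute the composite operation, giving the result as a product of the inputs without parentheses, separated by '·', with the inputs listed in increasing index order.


y1 · y2 · y3


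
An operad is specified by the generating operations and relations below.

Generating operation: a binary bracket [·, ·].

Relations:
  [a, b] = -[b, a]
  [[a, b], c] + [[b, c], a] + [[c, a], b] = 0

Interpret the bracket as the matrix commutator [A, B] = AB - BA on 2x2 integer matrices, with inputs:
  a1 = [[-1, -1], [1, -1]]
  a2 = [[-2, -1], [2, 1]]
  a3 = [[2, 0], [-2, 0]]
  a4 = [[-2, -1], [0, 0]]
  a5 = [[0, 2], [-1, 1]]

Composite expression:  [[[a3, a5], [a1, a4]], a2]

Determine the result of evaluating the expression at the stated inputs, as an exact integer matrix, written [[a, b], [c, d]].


[[-24, -72], [-72, 24]]


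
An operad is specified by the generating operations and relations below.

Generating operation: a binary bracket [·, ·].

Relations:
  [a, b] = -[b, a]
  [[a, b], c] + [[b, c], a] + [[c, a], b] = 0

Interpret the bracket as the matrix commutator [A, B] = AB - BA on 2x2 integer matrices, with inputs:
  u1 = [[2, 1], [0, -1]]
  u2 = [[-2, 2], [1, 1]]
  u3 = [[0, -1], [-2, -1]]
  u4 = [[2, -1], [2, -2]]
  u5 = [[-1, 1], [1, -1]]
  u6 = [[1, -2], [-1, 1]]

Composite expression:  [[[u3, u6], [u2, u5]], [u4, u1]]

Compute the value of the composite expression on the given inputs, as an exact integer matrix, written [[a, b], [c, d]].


[u3, u6] = [[-3, -2], [1, 3]]
[u2, u5] = [[1, -3], [3, -1]]
[[u3, u6], [u2, u5]] = [[-3, 22], [20, 3]]
[u4, u1] = [[-2, 7], [6, 2]]
[[[u3, u6], [u2, u5]], [u4, u1]] = [[-8, 46], [-44, 8]]

[[-8, 46], [-44, 8]]


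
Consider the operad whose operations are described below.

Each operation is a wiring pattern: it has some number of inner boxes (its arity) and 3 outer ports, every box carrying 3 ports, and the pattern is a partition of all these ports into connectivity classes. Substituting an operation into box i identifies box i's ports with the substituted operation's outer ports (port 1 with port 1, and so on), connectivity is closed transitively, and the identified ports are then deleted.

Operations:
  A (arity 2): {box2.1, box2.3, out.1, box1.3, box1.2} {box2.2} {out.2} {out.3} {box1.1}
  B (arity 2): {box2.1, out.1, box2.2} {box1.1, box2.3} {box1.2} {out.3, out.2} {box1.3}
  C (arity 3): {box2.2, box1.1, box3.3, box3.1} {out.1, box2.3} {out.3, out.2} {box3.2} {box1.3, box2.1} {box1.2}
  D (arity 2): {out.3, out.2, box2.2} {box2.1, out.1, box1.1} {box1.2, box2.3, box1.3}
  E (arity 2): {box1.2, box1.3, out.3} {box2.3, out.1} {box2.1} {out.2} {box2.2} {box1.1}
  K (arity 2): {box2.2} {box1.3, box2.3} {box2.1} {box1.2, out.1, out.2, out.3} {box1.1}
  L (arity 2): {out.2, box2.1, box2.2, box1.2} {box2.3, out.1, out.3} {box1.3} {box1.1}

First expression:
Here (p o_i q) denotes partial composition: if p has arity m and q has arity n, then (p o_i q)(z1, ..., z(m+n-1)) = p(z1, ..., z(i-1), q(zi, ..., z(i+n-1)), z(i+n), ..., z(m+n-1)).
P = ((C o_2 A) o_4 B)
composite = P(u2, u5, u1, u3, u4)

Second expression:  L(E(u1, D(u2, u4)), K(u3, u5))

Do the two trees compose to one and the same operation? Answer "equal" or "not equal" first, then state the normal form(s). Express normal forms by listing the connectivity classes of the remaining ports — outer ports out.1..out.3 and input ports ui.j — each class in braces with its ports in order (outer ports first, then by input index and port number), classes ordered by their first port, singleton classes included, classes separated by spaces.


not equal: they reduce to {out.1} {out.2, out.3} {u1.1, u1.3, u2.3, u5.2, u5.3} {u1.2} {u2.1, u4.1, u4.2} {u2.2} {u3.1, u4.3} {u3.2} {u3.3} {u5.1} and {out.1, out.2, out.3, u3.2} {u1.1} {u1.2, u1.3} {u2.1, u4.1} {u2.2, u2.3, u4.3} {u3.1} {u3.3, u5.3} {u4.2} {u5.1} {u5.2}

Reducing the first expression gives {out.1} {out.2, out.3} {u1.1, u1.3, u2.3, u5.2, u5.3} {u1.2} {u2.1, u4.1, u4.2} {u2.2} {u3.1, u4.3} {u3.2} {u3.3} {u5.1}
Reducing the second expression gives {out.1, out.2, out.3, u3.2} {u1.1} {u1.2, u1.3} {u2.1, u4.1} {u2.2, u2.3, u4.3} {u3.1} {u3.3, u5.3} {u4.2} {u5.1} {u5.2}
The normal forms differ: not equal.


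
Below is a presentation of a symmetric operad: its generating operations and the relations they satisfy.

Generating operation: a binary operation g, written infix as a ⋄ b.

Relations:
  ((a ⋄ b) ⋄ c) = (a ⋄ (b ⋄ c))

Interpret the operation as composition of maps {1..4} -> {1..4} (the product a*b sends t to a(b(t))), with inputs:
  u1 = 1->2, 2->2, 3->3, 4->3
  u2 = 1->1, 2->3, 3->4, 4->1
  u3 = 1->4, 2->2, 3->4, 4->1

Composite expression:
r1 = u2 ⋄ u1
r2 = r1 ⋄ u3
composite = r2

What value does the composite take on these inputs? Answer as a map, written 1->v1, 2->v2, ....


1->4, 2->3, 3->4, 4->3

(u2 ⋄ u1) = 1->3, 2->3, 3->4, 4->4
((u2 ⋄ u1) ⋄ u3) = 1->4, 2->3, 3->4, 4->3


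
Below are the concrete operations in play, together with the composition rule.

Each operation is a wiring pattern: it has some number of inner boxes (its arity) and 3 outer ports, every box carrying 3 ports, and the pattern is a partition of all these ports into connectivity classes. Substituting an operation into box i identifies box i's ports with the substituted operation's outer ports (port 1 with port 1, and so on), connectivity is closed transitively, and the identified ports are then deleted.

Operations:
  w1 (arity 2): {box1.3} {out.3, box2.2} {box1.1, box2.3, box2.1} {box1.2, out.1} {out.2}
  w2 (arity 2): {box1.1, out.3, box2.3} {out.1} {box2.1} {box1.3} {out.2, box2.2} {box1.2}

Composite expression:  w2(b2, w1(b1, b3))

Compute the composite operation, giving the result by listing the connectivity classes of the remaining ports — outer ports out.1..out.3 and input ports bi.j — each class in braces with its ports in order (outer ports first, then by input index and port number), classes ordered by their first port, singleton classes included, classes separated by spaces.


{out.1} {out.2} {out.3, b2.1, b3.2} {b1.1, b3.1, b3.3} {b1.2} {b1.3} {b2.2} {b2.3}

Substituting into w2 glues patterns; closure does the rest.
stage w1: inputs (b1, b3), connectivity {out.1, b1.2} {out.2} {out.3, b3.2} {b1.1, b3.1, b3.3} {b1.3}, out.j its boundary
stage w2: inputs (b2, b1, b3), connectivity {out.1} {out.2} {out.3, b2.1, b3.2} {b1.1, b3.1, b3.3} {b1.2} {b1.3} {b2.2} {b2.3}, out.j its boundary


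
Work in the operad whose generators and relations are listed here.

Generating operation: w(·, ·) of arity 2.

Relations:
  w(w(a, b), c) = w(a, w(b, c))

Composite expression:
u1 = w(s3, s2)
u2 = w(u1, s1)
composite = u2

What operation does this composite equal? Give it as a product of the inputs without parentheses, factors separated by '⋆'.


Associativity of w dissolves the nesting; only the s-input order survives.
w(s3, s2) linearizes to s3 ⋆ s2
w(w(s3, s2), s1) linearizes to s3 ⋆ s2 ⋆ s1

s3 ⋆ s2 ⋆ s1


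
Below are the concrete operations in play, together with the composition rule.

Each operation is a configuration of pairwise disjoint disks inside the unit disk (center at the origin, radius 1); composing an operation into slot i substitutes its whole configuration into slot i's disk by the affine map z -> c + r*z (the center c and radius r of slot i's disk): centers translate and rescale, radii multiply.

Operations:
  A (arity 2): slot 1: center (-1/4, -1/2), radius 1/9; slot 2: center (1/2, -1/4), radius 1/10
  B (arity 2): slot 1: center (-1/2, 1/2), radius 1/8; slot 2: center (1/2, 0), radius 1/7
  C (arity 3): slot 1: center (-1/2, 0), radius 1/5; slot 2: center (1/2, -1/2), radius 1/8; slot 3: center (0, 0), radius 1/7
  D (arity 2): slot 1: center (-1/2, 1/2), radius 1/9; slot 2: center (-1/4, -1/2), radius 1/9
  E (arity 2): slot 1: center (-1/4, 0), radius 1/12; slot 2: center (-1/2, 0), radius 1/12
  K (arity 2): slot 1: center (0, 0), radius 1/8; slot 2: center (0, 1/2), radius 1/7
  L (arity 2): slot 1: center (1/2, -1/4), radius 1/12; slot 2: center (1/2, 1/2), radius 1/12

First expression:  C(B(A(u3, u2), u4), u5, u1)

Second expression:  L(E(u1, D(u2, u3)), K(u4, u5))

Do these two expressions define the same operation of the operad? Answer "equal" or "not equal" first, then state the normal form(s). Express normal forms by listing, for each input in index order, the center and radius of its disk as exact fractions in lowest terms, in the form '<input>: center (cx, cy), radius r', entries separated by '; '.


not equal; first: u1: center (0, 0), radius 1/7; u2: center (-47/80, 3/32), radius 1/400; u3: center (-97/160, 7/80), radius 1/360; u4: center (-2/5, 0), radius 1/35; u5: center (1/2, -1/2), radius 1/8; second: u1: center (23/48, -1/4), radius 1/144; u2: center (131/288, -71/288), radius 1/1296; u3: center (263/576, -73/288), radius 1/1296; u4: center (1/2, 1/2), radius 1/96; u5: center (1/2, 13/24), radius 1/84

The first composite normalizes to u1: center (0, 0), radius 1/7; u2: center (-47/80, 3/32), radius 1/400; u3: center (-97/160, 7/80), radius 1/360; u4: center (-2/5, 0), radius 1/35; u5: center (1/2, -1/2), radius 1/8
The second composite normalizes to u1: center (23/48, -1/4), radius 1/144; u2: center (131/288, -71/288), radius 1/1296; u3: center (263/576, -73/288), radius 1/1296; u4: center (1/2, 1/2), radius 1/96; u5: center (1/2, 13/24), radius 1/84
No match — not equal.


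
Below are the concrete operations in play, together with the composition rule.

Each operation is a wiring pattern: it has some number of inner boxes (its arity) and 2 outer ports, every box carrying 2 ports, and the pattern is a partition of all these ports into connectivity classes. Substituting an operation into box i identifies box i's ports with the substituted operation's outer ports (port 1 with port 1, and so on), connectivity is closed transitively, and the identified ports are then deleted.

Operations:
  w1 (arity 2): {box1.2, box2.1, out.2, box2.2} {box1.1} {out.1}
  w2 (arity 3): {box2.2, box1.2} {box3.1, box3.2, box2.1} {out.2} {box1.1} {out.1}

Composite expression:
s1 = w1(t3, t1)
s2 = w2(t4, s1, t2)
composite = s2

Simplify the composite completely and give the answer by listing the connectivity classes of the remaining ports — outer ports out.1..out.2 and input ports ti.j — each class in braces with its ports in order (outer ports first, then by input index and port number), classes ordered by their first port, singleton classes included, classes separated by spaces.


{out.1} {out.2} {t1.1, t1.2, t3.2, t4.2} {t2.1, t2.2} {t3.1} {t4.1}

Connectivity passes through glued w2-boundaries; trace each wire chain.
w1 over (t3, t1) gives {out.1} {out.2, t1.1, t1.2, t3.2} {t3.1}, out.j being that stage's outer ports
w2 over (t4, t3, t1, t2) gives {out.1} {out.2} {t1.1, t1.2, t3.2, t4.2} {t2.1, t2.2} {t3.1} {t4.1}, out.j being that stage's outer ports


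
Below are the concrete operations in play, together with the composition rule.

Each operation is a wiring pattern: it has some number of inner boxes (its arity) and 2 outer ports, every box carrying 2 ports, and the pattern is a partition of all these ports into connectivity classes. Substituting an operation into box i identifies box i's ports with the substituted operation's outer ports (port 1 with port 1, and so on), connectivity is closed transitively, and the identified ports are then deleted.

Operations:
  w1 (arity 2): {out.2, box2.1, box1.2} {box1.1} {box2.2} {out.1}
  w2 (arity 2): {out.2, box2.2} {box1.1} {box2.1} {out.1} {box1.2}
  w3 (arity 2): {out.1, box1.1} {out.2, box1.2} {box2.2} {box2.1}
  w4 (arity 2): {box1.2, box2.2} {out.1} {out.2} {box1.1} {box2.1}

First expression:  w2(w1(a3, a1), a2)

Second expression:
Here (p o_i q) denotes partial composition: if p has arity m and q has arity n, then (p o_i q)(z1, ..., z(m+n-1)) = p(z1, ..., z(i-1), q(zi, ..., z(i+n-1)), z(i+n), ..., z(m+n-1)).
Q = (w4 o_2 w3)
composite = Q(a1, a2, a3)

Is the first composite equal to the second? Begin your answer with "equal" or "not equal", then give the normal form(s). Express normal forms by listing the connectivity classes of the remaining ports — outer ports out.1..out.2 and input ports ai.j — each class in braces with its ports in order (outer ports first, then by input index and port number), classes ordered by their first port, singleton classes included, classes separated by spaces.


not equal; first: {out.1} {out.2, a2.2} {a1.1, a3.2} {a1.2} {a2.1} {a3.1}; second: {out.1} {out.2} {a1.1} {a1.2, a2.2} {a2.1} {a3.1} {a3.2}

In normal form, the first expression is {out.1} {out.2, a2.2} {a1.1, a3.2} {a1.2} {a2.1} {a3.1}
In normal form, the second expression is {out.1} {out.2} {a1.1} {a1.2, a2.2} {a2.1} {a3.1} {a3.2}
They disagree, so not equal.


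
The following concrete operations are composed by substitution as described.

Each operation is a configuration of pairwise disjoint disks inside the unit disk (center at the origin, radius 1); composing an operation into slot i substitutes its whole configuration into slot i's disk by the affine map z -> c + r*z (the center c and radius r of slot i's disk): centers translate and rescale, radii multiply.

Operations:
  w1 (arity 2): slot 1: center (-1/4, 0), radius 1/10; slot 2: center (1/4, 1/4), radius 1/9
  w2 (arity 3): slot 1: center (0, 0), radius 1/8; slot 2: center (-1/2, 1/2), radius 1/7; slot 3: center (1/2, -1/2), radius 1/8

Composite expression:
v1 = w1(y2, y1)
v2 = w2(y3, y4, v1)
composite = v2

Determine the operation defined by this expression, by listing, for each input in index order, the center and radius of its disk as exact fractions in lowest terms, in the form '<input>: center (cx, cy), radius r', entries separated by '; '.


y1: center (17/32, -15/32), radius 1/72; y2: center (15/32, -1/2), radius 1/80; y3: center (0, 0), radius 1/8; y4: center (-1/2, 1/2), radius 1/7

Follow each y-input down from w2: c' goes to c + r*c', radius to r*r'.
input y3: composing its 1 substitution step yields center (0, 0), radius 1/8
input y4: composing its 1 substitution step yields center (-1/2, 1/2), radius 1/7
input y2: composing its 2 substitution steps yields center (15/32, -1/2), radius 1/80
input y1: composing its 2 substitution steps yields center (17/32, -15/32), radius 1/72


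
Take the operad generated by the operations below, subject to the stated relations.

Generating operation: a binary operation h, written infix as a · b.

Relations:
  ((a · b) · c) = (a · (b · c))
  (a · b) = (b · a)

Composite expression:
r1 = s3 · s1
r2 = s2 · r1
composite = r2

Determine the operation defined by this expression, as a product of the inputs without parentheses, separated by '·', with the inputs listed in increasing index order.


s1 · s2 · s3


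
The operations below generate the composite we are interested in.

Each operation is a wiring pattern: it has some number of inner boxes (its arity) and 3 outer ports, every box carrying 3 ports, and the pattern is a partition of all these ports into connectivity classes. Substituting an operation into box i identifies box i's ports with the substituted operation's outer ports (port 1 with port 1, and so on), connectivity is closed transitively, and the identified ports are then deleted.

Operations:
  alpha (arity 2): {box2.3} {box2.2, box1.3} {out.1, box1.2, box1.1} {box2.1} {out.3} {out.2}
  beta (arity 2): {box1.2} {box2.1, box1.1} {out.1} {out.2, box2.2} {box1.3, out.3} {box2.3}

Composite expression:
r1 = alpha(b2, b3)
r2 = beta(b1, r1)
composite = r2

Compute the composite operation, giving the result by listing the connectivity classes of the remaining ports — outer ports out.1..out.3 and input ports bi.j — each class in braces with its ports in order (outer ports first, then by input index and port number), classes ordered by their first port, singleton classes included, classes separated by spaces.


Connectivity passes through glued beta-boundaries; trace each wire chain.
the subtree at alpha composes to {out.1, b2.1, b2.2} {out.2} {out.3} {b2.3, b3.2} {b3.1} {b3.3} on (b2, b3); out.j = own outer ports
the subtree at beta composes to {out.1} {out.2} {out.3, b1.3} {b1.1, b2.1, b2.2} {b1.2} {b2.3, b3.2} {b3.1} {b3.3} on (b1, b2, b3); out.j = own outer ports

{out.1} {out.2} {out.3, b1.3} {b1.1, b2.1, b2.2} {b1.2} {b2.3, b3.2} {b3.1} {b3.3}


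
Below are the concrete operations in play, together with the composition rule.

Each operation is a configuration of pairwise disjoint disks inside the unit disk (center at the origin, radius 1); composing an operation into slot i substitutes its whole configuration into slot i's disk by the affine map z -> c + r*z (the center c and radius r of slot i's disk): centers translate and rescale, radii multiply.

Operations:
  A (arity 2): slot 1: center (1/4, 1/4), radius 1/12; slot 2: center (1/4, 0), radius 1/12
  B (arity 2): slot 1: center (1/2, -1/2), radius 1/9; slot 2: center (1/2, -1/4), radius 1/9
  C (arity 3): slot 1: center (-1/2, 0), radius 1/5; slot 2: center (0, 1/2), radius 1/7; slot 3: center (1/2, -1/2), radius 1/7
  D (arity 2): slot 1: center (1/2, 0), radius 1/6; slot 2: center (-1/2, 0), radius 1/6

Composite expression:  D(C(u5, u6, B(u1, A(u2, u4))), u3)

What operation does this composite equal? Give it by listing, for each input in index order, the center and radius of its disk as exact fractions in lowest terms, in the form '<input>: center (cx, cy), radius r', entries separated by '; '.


u1: center (25/42, -2/21), radius 1/378; u2: center (901/1512, -67/756), radius 1/4536; u3: center (-1/2, 0), radius 1/6; u4: center (901/1512, -5/56), radius 1/4536; u5: center (5/12, 0), radius 1/30; u6: center (1/2, 1/12), radius 1/42

Each u-disk chains the slot maps above it in D; radii multiply.
input u5: composing its 2 substitution steps yields center (5/12, 0), radius 1/30
input u6: composing its 2 substitution steps yields center (1/2, 1/12), radius 1/42
input u1: composing its 3 substitution steps yields center (25/42, -2/21), radius 1/378
input u2: composing its 4 substitution steps yields center (901/1512, -67/756), radius 1/4536
input u4: composing its 4 substitution steps yields center (901/1512, -5/56), radius 1/4536
input u3: composing its 1 substitution step yields center (-1/2, 0), radius 1/6


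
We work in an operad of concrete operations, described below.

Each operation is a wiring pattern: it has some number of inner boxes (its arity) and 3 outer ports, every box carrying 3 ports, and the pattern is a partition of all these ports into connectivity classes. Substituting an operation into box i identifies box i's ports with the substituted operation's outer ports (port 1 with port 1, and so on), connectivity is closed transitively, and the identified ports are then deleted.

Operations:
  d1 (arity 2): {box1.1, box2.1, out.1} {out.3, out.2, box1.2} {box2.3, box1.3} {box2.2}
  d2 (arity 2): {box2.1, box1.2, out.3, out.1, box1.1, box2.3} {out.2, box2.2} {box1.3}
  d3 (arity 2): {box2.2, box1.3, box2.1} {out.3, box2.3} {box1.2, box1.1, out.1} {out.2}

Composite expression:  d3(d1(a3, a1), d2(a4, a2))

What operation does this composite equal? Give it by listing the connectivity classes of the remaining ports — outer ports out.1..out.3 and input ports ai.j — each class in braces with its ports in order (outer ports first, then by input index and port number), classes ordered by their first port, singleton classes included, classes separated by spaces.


{out.1, out.3, a1.1, a2.1, a2.2, a2.3, a3.1, a3.2, a4.1, a4.2} {out.2} {a1.2} {a1.3, a3.3} {a4.3}

Two ports join when wires chain via d3-identified ports.
d1 over (a3, a1) gives {out.1, a1.1, a3.1} {out.2, out.3, a3.2} {a1.2} {a1.3, a3.3}, out.j being that stage's outer ports
d2 over (a4, a2) gives {out.1, out.3, a2.1, a2.3, a4.1, a4.2} {out.2, a2.2} {a4.3}, out.j being that stage's outer ports
d3 over (a3, a1, a4, a2) gives {out.1, out.3, a1.1, a2.1, a2.2, a2.3, a3.1, a3.2, a4.1, a4.2} {out.2} {a1.2} {a1.3, a3.3} {a4.3}, out.j being that stage's outer ports


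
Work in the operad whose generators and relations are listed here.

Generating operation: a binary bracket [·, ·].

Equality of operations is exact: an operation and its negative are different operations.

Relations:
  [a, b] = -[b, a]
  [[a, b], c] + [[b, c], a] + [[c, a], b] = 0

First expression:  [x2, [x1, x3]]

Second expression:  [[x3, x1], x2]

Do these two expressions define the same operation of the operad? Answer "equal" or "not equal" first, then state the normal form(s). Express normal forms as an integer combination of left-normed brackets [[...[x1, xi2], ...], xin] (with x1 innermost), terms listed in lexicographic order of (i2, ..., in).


equal; the common form is -[[x1, x3], x2]

In normal form, the first expression is -[[x1, x3], x2]
In normal form, the second expression is -[[x1, x3], x2]
One common form — equal.


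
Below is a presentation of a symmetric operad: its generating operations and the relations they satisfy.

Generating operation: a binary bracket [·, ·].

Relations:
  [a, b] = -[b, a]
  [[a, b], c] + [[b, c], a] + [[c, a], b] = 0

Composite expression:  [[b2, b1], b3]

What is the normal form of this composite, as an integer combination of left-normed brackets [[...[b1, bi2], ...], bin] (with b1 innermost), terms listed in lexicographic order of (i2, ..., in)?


A multilinear Lie element is pinned by b1-initial words (b1 innermost).
Composite bracket: [[b2, b1], b3]
The bracket unfolds into 4 signed words via [a, b] = ab - ba (2^2 = 4).
Coefficients come from the b1-initial words:
  sign of b1b2b3 is -1, so it contributes -[[b1, b2], b3]

-[[b1, b2], b3]


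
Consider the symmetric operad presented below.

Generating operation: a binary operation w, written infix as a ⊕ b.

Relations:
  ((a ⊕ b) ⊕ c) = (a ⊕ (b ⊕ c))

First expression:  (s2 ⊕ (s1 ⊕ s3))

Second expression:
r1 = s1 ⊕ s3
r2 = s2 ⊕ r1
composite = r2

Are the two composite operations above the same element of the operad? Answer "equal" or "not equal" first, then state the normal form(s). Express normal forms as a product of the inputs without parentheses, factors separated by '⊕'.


equal — both sides give s2 ⊕ s1 ⊕ s3


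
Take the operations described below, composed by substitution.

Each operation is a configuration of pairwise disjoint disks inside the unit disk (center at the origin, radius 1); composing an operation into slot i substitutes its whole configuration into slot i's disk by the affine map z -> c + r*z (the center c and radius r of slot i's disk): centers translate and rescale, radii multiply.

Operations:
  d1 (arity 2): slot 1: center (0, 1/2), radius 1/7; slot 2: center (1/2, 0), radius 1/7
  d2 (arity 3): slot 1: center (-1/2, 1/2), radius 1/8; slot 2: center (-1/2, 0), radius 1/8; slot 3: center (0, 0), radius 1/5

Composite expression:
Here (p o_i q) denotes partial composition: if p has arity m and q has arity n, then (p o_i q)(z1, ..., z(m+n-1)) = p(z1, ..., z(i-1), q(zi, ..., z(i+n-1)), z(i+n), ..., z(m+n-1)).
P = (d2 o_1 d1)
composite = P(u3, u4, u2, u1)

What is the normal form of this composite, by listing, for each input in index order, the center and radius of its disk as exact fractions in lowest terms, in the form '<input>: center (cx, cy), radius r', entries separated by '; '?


u1: center (0, 0), radius 1/5; u2: center (-1/2, 0), radius 1/8; u3: center (-1/2, 9/16), radius 1/56; u4: center (-7/16, 1/2), radius 1/56

Follow each u-input down from d2: c' goes to c + r*c', radius to r*r'.
tracing u3 down its 2-map path: center (-1/2, 9/16), radius 1/56
tracing u4 down its 2-map path: center (-7/16, 1/2), radius 1/56
tracing u2 down its 1-map path: center (-1/2, 0), radius 1/8
tracing u1 down its 1-map path: center (0, 0), radius 1/5


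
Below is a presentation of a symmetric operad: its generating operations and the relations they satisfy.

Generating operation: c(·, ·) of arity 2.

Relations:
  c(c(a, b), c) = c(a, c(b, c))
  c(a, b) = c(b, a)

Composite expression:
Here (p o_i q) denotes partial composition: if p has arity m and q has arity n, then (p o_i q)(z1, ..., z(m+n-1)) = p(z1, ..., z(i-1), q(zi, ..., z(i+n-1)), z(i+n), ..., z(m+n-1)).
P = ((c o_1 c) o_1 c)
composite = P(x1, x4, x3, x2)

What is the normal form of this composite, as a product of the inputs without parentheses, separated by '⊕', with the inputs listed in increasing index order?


Any arrangement under c is one operation, so sort the x-inputs.
c(x1, x4) unparenthesizes to x1 ⊕ x4
c(c(x1, x4), x3) unparenthesizes to x1 ⊕ x4 ⊕ x3
c(c(c(x1, x4), x3), x2) unparenthesizes to x1 ⊕ x4 ⊕ x3 ⊕ x2
the factors in increasing index order: x1 ⊕ x2 ⊕ x3 ⊕ x4

x1 ⊕ x2 ⊕ x3 ⊕ x4


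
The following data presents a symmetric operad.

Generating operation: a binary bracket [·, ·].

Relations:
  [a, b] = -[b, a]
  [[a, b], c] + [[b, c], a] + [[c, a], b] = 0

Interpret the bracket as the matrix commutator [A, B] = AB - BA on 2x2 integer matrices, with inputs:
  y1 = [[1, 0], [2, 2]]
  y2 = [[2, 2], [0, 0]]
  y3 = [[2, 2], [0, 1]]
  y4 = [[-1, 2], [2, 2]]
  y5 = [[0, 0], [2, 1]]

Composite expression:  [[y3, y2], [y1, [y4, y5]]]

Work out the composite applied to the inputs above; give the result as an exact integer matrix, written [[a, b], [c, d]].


[y3, y2] = [[0, -2], [0, 0]]
[y4, y5] = [[4, 2], [4, -4]]
[y1, [y4, y5]] = [[-4, -2], [20, 4]]
[[y3, y2], [y1, [y4, y5]]] = [[-40, -16], [0, 40]]

[[-40, -16], [0, 40]]


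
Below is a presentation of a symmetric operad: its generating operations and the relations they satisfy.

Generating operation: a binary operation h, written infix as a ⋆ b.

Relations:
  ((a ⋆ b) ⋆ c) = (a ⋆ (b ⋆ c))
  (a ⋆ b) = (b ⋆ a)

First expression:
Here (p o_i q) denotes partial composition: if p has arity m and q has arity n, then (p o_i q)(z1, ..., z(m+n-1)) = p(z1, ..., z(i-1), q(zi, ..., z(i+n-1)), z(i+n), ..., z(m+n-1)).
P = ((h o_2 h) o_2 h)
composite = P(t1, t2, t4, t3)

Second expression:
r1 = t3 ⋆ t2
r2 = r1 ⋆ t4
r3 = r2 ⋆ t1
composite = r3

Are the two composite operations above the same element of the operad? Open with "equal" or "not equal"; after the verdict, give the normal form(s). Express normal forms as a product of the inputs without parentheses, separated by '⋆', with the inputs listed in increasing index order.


The first composite normalizes to t1 ⋆ t2 ⋆ t3 ⋆ t4
The second composite normalizes to t1 ⋆ t2 ⋆ t3 ⋆ t4
Identical normal forms: equal.

equal; both compose to t1 ⋆ t2 ⋆ t3 ⋆ t4


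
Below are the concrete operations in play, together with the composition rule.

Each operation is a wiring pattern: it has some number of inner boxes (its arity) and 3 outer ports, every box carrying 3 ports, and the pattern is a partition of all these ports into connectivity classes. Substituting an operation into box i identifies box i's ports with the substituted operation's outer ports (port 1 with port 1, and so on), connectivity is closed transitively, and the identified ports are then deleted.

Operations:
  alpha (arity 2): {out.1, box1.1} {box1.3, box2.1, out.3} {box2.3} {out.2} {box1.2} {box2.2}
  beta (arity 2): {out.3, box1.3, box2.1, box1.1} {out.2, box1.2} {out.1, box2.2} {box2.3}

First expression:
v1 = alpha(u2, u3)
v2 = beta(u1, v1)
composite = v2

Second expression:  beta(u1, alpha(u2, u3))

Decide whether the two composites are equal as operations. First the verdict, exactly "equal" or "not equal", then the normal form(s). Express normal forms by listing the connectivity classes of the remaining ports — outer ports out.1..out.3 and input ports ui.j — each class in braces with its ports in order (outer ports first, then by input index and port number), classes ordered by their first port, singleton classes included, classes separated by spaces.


equal — both sides give {out.1} {out.2, u1.2} {out.3, u1.1, u1.3, u2.1} {u2.2} {u2.3, u3.1} {u3.2} {u3.3}

Reducing the first expression gives {out.1} {out.2, u1.2} {out.3, u1.1, u1.3, u2.1} {u2.2} {u2.3, u3.1} {u3.2} {u3.3}
Reducing the second expression gives {out.1} {out.2, u1.2} {out.3, u1.1, u1.3, u2.1} {u2.2} {u2.3, u3.1} {u3.2} {u3.3}
The normal forms match — equal.
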